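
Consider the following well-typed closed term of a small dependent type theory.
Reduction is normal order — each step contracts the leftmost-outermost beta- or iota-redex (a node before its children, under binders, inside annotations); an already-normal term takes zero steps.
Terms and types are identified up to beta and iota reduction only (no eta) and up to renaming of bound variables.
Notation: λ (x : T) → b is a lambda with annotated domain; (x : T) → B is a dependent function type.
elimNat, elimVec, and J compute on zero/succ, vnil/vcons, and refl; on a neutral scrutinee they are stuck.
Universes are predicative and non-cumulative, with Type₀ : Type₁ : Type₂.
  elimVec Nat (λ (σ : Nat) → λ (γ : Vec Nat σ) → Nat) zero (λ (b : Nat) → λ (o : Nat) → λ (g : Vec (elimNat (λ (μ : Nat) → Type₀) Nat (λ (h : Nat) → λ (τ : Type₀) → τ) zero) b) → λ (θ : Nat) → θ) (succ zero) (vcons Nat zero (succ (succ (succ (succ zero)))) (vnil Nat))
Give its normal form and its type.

reduced normal form:
  zero
type:
  Nat
observation: reduction starts at an elimVec iota-redex, and 6 normal-order steps reach the normal form.


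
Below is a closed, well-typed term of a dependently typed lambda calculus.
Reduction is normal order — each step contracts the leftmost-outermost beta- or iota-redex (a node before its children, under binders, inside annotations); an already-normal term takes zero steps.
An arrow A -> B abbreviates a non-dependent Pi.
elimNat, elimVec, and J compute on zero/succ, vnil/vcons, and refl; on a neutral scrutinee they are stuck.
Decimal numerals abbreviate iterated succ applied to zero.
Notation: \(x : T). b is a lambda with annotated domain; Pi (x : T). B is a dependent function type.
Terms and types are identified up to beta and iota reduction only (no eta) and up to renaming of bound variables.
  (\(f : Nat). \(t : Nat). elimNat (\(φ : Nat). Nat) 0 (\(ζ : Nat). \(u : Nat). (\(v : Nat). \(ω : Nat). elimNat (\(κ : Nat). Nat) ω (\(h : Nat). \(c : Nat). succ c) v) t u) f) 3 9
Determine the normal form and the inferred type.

resulting normal form:
  27
inferred type:
  Nat
observation: 102 normal-order steps separate the term from its normal form.


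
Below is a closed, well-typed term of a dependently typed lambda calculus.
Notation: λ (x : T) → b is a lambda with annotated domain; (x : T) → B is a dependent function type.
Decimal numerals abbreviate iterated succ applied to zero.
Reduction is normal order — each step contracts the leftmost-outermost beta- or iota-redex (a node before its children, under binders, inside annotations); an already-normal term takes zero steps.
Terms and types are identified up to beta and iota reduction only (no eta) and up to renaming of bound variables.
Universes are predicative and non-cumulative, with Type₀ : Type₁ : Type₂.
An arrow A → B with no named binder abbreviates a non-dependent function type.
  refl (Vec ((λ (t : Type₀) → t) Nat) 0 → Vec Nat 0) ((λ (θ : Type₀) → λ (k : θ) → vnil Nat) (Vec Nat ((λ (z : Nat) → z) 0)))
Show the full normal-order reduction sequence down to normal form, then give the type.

normal-order reduction sequence:
  refl (Vec ((λ (t : Type₀) → t) Nat) 0 → Vec Nat 0) ((λ (θ : Type₀) → λ (k : θ) → vnil Nat) (Vec Nat ((λ (z : Nat) → z) 0)))
  ~> refl (Vec Nat 0 → Vec Nat 0) ((λ (t : Type₀) → λ (θ : t) → vnil Nat) (Vec Nat ((λ (k : Nat) → k) 0)))
  ~> refl (Vec Nat 0 → Vec Nat 0) (λ (t : Vec Nat ((λ (θ : Nat) → θ) 0)) → vnil Nat)
  ~> refl (Vec Nat 0 → Vec Nat 0) (λ (t : Vec Nat 0) → vnil Nat)
type:
  Eq (Vec Nat 0 → Vec Nat 0) (λ (t : Vec Nat 0) → vnil Nat) (λ (θ : Vec Nat 0) → vnil Nat)


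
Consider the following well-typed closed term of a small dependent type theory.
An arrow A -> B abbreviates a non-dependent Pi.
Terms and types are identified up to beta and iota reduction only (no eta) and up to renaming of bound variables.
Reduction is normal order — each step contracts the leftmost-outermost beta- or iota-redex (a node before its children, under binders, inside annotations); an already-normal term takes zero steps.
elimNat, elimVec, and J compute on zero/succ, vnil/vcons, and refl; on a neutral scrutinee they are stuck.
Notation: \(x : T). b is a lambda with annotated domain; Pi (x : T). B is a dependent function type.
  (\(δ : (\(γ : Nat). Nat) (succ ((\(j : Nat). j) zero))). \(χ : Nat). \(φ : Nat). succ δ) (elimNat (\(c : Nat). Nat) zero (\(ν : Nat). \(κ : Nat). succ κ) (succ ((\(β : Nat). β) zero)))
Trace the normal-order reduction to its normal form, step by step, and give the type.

reduction (normal order):
  (\(δ : (\(γ : Nat). Nat) (succ ((\(j : Nat). j) zero))). \(χ : Nat). \(φ : Nat). succ δ) (elimNat (\(c : Nat). Nat) zero (\(ν : Nat). \(κ : Nat). succ κ) (succ ((\(β : Nat). β) zero)))
  ~> \(δ : Nat). \(γ : Nat). succ (elimNat (\(j : Nat). Nat) zero (\(χ : Nat). \(φ : Nat). succ φ) (succ ((\(c : Nat). c) zero)))
  ~> \(δ : Nat). \(γ : Nat). succ ((\(j : Nat). \(χ : Nat). succ χ) ((\(φ : Nat). φ) zero) (elimNat (\(c : Nat). Nat) zero (\(ν : Nat). \(κ : Nat). succ κ) ((\(β : Nat). β) zero)))
  ~> \(δ : Nat). \(γ : Nat). succ ((\(j : Nat). succ j) (elimNat (\(χ : Nat). Nat) zero (\(φ : Nat). \(c : Nat). succ c) ((\(ν : Nat). ν) zero)))
  ~> \(δ : Nat). \(γ : Nat). succ (succ (elimNat (\(j : Nat). Nat) zero (\(χ : Nat). \(φ : Nat). succ φ) ((\(c : Nat). c) zero)))
  ~> \(δ : Nat). \(γ : Nat). succ (succ (elimNat (\(j : Nat). Nat) zero (\(χ : Nat). \(φ : Nat). succ φ) zero))
  ~> \(δ : Nat). \(γ : Nat). succ (succ zero)
type:
  Nat -> Nat -> Nat


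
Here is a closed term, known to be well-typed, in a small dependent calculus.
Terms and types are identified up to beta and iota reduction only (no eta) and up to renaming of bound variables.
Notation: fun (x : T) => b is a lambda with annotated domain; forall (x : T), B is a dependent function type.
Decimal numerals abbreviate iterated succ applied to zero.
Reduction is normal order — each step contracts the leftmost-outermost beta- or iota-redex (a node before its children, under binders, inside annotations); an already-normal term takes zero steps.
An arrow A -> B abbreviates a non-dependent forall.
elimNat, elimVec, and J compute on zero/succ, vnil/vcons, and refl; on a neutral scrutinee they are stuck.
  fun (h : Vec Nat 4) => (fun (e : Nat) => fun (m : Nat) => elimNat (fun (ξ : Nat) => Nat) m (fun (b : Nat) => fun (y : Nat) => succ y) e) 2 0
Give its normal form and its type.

normal form:
  fun (h : Vec Nat 4) => 2
inferred type:
  Vec Nat 4 -> Nat


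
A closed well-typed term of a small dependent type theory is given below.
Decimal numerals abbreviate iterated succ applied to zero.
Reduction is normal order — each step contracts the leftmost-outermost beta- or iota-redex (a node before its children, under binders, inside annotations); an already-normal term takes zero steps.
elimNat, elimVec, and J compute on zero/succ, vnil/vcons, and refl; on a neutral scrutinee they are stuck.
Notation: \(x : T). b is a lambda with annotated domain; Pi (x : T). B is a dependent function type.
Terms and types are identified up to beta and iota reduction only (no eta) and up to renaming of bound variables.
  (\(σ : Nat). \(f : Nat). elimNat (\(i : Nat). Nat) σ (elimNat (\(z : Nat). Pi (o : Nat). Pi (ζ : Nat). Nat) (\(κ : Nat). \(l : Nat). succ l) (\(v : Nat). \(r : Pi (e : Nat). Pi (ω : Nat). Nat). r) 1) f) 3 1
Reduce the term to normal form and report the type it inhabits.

normal form:
  4
type:
  Nat


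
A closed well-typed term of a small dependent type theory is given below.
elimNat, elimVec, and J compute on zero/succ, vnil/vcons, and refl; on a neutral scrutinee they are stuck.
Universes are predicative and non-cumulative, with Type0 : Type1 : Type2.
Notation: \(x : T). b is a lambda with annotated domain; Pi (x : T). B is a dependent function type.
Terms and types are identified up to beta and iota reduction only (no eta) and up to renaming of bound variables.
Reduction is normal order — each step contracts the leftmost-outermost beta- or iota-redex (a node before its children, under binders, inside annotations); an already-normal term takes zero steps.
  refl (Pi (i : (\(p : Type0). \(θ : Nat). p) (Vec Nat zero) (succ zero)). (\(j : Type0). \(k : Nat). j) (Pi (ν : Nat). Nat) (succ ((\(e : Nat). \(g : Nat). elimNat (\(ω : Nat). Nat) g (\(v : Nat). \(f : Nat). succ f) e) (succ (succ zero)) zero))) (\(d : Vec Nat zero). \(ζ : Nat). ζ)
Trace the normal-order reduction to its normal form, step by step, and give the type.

normal-order reduction sequence:
  refl (Pi (i : (\(p : Type0). \(θ : Nat). p) (Vec Nat zero) (succ zero)). (\(j : Type0). \(k : Nat). j) (Pi (ν : Nat). Nat) (succ ((\(e : Nat). \(g : Nat). elimNat (\(ω : Nat). Nat) g (\(v : Nat). \(f : Nat). succ f) e) (succ (succ zero)) zero))) (\(d : Vec Nat zero). \(ζ : Nat). ζ)
  ~> refl (Pi (i : (\(p : Nat). Vec Nat zero) (succ zero)). (\(θ : Type0). \(j : Nat). θ) (Pi (k : Nat). Nat) (succ ((\(ν : Nat). \(e : Nat). elimNat (\(g : Nat). Nat) e (\(ω : Nat). \(v : Nat). succ v) ν) (succ (succ zero)) zero))) (\(f : Vec Nat zero). \(d : Nat). d)
  ~> refl (Pi (i : Vec Nat zero). (\(p : Type0). \(θ : Nat). p) (Pi (j : Nat). Nat) (succ ((\(k : Nat). \(ν : Nat). elimNat (\(e : Nat). Nat) ν (\(g : Nat). \(ω : Nat). succ ω) k) (succ (succ zero)) zero))) (\(v : Vec Nat zero). \(f : Nat). f)
  ~> refl (Pi (i : Vec Nat zero). (\(p : Nat). Pi (θ : Nat). Nat) (succ ((\(j : Nat). \(k : Nat). elimNat (\(ν : Nat). Nat) k (\(e : Nat). \(g : Nat). succ g) j) (succ (succ zero)) zero))) (\(ω : Vec Nat zero). \(v : Nat). v)
  ~> refl (Pi (i : Vec Nat zero). Pi (p : Nat). Nat) (\(θ : Vec Nat zero). \(j : Nat). j)
the term's type:
  Eq (Pi (i : Vec Nat zero). Pi (p : Nat). Nat) (\(θ : Vec Nat zero). \(j : Nat). j) (\(k : Vec Nat zero). \(ν : Nat). ν)


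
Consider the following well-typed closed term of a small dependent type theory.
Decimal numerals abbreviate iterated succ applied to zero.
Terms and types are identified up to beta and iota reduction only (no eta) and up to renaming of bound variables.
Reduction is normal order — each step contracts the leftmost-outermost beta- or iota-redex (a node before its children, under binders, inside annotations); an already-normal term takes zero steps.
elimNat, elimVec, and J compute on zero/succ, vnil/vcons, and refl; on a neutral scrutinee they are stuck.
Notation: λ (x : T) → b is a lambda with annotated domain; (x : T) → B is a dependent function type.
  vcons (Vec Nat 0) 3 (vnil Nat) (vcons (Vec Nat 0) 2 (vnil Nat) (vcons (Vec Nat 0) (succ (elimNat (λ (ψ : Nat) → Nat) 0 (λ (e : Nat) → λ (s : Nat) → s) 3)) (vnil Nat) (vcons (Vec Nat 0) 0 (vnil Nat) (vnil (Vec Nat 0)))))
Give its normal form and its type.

normal form:
  vcons (Vec Nat 0) 3 (vnil Nat) (vcons (Vec Nat 0) 2 (vnil Nat) (vcons (Vec Nat 0) 1 (vnil Nat) (vcons (Vec Nat 0) 0 (vnil Nat) (vnil (Vec Nat 0)))))
type:
  Vec (Vec Nat 0) 4


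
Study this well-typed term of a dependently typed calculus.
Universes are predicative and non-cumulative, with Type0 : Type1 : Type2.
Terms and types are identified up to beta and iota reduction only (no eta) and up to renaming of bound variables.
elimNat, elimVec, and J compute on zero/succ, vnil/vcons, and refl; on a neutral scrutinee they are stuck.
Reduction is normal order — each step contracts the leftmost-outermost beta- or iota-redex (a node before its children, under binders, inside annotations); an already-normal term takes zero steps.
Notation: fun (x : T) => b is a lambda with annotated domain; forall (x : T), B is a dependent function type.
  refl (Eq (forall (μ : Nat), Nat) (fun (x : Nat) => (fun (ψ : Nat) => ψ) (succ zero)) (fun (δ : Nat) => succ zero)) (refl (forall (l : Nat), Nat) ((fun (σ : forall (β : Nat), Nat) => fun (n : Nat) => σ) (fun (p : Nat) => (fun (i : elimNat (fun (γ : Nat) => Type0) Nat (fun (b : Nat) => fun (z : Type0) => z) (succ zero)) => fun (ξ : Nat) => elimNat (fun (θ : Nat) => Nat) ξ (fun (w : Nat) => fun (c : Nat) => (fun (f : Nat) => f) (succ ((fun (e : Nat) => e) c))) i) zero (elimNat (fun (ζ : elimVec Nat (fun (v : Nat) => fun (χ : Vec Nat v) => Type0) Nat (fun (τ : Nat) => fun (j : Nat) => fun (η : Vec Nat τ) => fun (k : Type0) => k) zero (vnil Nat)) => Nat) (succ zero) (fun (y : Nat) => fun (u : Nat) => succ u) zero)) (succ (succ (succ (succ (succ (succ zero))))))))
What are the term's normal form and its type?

resulting normal form:
  refl (Eq (forall (μ : Nat), Nat) (fun (x : Nat) => succ zero) (fun (ψ : Nat) => succ zero)) (refl (forall (δ : Nat), Nat) (fun (l : Nat) => succ zero))
the term's type:
  Eq (Eq (forall (μ : Nat), Nat) (fun (x : Nat) => succ zero) (fun (ψ : Nat) => succ zero)) (refl (forall (δ : Nat), Nat) (fun (l : Nat) => succ zero)) (refl (forall (σ : Nat), Nat) (fun (β : Nat) => succ zero))
observation: contracting a beta-redex first, the term normalizes in 7 steps.


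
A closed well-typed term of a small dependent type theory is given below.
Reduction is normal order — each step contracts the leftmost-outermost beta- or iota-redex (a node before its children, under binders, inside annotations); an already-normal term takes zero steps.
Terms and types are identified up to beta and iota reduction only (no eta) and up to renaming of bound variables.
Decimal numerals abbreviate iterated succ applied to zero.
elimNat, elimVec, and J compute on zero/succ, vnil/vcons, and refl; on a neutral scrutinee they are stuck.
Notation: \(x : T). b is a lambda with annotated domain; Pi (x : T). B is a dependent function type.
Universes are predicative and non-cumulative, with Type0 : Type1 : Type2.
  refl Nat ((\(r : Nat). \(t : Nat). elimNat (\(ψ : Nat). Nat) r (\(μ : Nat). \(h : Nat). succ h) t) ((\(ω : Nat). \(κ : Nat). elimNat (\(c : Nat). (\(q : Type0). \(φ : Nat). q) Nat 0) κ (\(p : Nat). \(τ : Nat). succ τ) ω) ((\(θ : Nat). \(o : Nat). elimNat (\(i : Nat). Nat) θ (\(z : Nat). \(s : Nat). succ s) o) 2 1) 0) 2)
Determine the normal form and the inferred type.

resulting normal form:
  refl Nat 5
type:
  Eq Nat 5 5
observation: 29 normal-order steps separate the term from its normal form.


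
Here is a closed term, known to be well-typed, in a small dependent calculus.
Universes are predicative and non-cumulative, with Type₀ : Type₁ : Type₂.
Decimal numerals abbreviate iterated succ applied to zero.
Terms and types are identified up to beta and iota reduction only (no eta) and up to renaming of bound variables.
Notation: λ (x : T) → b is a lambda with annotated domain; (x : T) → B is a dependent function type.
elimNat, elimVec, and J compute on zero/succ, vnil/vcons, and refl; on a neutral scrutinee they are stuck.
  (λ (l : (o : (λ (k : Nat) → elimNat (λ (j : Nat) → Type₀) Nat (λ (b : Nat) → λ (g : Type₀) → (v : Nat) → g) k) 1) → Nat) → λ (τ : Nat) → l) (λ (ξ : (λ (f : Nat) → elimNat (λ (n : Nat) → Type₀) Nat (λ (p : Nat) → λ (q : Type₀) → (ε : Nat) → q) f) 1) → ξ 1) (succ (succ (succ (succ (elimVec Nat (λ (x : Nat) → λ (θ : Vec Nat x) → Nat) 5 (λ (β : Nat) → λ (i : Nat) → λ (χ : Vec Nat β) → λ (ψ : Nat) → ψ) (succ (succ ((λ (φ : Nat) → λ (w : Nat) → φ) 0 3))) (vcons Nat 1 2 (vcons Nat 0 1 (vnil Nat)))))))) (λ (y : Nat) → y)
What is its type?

type:
  Nat


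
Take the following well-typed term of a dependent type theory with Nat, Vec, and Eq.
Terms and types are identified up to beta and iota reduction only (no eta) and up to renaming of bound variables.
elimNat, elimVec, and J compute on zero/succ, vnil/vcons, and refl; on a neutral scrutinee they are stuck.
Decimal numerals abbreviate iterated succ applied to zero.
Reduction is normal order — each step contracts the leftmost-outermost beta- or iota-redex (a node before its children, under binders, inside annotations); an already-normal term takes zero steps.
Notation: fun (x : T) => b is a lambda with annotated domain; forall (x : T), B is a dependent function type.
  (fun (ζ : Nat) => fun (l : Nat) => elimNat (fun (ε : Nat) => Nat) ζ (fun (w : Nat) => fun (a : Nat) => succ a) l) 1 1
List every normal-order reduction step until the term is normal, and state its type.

normal-order reduction sequence:
  (fun (ζ : Nat) => fun (l : Nat) => elimNat (fun (ε : Nat) => Nat) ζ (fun (w : Nat) => fun (a : Nat) => succ a) l) 1 1
  ~> (fun (ζ : Nat) => elimNat (fun (l : Nat) => Nat) 1 (fun (ε : Nat) => fun (w : Nat) => succ w) ζ) 1
  ~> elimNat (fun (ζ : Nat) => Nat) 1 (fun (l : Nat) => fun (ε : Nat) => succ ε) 1
  ~> (fun (ζ : Nat) => fun (l : Nat) => succ l) 0 (elimNat (fun (ε : Nat) => Nat) 1 (fun (w : Nat) => fun (a : Nat) => succ a) 0)
  ~> (fun (ζ : Nat) => succ ζ) (elimNat (fun (l : Nat) => Nat) 1 (fun (ε : Nat) => fun (w : Nat) => succ w) 0)
  ~> succ (elimNat (fun (ζ : Nat) => Nat) 1 (fun (l : Nat) => fun (ε : Nat) => succ ε) 0)
  ~> 2
the term's type:
  Nat


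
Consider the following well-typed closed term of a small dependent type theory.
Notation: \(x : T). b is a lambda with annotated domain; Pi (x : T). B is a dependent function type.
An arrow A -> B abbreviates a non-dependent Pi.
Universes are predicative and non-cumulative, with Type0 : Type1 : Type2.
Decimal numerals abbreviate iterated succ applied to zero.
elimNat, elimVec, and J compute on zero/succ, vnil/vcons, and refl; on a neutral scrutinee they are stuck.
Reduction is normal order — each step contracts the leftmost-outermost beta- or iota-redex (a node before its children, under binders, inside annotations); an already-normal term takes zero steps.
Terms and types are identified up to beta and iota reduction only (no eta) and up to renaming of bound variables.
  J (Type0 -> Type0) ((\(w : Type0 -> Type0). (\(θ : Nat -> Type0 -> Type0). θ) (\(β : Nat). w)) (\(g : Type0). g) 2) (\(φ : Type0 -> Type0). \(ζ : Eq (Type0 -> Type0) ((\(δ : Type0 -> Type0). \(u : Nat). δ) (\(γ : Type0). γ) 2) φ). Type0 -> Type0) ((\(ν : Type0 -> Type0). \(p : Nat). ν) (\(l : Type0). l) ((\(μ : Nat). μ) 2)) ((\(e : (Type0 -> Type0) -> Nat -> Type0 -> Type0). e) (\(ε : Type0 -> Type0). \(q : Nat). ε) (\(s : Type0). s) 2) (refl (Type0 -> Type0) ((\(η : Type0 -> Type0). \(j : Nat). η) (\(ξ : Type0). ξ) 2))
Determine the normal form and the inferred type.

resulting normal form:
  \(w : Type0). w
the term's type:
  Type0 -> Type0
observation: contracting a J iota-redex first, the term normalizes in 3 steps.


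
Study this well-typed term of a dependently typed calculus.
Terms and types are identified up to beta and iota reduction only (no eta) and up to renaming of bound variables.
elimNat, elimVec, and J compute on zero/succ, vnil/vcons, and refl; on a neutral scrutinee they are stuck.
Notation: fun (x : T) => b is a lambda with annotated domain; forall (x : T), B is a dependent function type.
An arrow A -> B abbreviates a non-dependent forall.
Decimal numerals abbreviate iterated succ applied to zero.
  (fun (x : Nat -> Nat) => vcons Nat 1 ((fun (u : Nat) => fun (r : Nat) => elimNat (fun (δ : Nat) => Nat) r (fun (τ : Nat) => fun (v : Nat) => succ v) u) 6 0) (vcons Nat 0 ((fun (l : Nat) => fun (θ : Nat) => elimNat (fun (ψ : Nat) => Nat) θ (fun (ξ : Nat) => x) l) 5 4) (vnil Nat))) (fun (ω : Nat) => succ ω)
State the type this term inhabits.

type:
  Vec Nat 2


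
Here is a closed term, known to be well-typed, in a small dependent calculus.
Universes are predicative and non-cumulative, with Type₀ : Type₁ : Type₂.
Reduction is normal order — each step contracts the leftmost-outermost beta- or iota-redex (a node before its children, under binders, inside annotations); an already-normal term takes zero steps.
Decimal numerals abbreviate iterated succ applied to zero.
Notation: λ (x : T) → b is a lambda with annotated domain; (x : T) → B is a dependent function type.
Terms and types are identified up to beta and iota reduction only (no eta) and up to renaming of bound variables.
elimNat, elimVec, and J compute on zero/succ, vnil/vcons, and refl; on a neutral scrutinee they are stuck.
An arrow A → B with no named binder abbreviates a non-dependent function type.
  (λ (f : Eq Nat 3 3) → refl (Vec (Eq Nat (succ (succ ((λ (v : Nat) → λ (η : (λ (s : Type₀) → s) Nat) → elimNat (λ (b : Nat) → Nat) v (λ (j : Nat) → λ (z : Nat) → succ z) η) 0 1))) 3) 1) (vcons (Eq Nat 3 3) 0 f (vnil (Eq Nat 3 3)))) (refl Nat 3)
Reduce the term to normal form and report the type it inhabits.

reduced normal form:
  refl (Vec (Eq Nat 3 3) 1) (vcons (Eq Nat 3 3) 0 (refl Nat 3) (vnil (Eq Nat 3 3)))
inferred type:
  Eq (Vec (Eq Nat 3 3) 1) (vcons (Eq Nat 3 3) 0 (refl Nat 3) (vnil (Eq Nat 3 3))) (vcons (Eq Nat 3 3) 0 (refl Nat 3) (vnil (Eq Nat 3 3)))
observation: the leftmost-outermost redex is a beta-redex, and normalization takes 7 steps.


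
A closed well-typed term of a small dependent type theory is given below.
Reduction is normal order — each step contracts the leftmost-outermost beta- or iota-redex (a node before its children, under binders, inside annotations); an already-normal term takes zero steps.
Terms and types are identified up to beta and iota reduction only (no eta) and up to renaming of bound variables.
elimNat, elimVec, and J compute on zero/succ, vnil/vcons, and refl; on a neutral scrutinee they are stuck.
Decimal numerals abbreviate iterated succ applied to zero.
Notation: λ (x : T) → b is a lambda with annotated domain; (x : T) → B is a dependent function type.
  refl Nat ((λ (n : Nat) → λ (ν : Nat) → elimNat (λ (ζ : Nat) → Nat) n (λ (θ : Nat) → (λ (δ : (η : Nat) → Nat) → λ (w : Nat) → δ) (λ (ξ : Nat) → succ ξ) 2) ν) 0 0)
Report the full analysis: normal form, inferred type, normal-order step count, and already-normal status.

reduced normal form:
  refl Nat 0
type:
  Eq Nat 0 0
normal-order step count: 3
already normal: no
first redex: a beta-redex


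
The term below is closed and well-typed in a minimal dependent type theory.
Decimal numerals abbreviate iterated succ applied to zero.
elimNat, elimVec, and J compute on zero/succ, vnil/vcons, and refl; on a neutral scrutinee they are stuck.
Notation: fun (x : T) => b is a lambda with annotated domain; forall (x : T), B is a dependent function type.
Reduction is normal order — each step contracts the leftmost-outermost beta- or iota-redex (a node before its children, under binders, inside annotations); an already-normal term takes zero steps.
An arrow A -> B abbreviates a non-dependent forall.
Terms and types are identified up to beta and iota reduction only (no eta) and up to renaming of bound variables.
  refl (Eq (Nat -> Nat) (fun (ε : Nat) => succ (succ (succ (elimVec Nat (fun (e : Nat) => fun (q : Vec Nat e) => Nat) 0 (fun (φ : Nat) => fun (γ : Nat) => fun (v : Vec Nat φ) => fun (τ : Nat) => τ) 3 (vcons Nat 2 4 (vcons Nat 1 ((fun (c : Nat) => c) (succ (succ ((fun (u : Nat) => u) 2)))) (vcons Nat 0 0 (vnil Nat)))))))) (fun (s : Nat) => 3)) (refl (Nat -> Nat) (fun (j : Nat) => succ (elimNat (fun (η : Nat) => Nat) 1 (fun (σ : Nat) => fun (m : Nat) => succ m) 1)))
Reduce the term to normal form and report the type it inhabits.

normal form:
  refl (Eq (Nat -> Nat) (fun (ε : Nat) => 3) (fun (e : Nat) => 3)) (refl (Nat -> Nat) (fun (q : Nat) => 3))
the term's type:
  Eq (Eq (Nat -> Nat) (fun (ε : Nat) => 3) (fun (e : Nat) => 3)) (refl (Nat -> Nat) (fun (q : Nat) => 3)) (refl (Nat -> Nat) (fun (φ : Nat) => 3))


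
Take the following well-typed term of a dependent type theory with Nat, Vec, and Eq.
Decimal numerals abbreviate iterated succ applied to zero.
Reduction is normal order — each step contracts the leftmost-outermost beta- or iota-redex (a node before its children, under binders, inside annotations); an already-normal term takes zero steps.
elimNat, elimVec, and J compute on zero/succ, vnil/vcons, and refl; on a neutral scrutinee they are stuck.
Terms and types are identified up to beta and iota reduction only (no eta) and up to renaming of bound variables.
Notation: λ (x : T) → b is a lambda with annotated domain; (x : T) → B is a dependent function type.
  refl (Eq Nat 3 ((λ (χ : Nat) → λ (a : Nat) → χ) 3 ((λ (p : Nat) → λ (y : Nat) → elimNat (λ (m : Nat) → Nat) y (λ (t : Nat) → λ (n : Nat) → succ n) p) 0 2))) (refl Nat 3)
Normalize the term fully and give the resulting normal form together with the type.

normal form:
  refl (Eq Nat 3 3) (refl Nat 3)
type:
  Eq (Eq Nat 3 3) (refl Nat 3) (refl Nat 3)


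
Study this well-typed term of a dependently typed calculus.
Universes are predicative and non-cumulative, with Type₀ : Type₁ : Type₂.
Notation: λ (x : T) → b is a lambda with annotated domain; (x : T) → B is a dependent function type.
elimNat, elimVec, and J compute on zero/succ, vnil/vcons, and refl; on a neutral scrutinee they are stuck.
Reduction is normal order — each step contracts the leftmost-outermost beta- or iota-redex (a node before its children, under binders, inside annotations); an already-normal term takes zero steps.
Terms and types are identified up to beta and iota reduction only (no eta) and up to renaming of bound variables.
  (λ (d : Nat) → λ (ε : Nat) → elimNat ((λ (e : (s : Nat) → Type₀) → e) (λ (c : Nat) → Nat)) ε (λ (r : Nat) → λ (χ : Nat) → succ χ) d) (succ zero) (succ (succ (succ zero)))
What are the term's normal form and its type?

reduced normal form:
  succ (succ (succ (succ zero)))
the term's type:
  Nat


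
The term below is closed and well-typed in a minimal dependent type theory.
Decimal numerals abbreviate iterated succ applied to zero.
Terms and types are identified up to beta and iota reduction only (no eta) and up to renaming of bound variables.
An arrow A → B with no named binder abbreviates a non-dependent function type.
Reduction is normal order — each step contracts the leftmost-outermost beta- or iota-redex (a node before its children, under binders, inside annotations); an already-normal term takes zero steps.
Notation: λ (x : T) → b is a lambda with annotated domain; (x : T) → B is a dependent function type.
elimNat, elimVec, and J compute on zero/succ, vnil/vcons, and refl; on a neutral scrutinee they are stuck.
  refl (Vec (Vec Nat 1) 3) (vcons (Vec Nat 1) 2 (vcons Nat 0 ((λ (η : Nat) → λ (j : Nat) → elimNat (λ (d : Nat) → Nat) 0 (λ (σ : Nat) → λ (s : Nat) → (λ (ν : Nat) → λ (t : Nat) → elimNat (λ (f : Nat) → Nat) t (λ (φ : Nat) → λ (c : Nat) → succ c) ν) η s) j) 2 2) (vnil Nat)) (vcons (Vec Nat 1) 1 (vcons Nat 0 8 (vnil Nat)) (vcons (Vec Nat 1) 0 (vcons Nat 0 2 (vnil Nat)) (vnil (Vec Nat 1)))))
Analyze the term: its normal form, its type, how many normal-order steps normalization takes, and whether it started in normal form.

reduced normal form:
  refl (Vec (Vec Nat 1) 3) (vcons (Vec Nat 1) 2 (vcons Nat 0 4 (vnil Nat)) (vcons (Vec Nat 1) 1 (vcons Nat 0 8 (vnil Nat)) (vcons (Vec Nat 1) 0 (vcons Nat 0 2 (vnil Nat)) (vnil (Vec Nat 1)))))
the term's type:
  Eq (Vec (Vec Nat 1) 3) (vcons (Vec Nat 1) 2 (vcons Nat 0 4 (vnil Nat)) (vcons (Vec Nat 1) 1 (vcons Nat 0 8 (vnil Nat)) (vcons (Vec Nat 1) 0 (vcons Nat 0 2 (vnil Nat)) (vnil (Vec Nat 1))))) (vcons (Vec Nat 1) 2 (vcons Nat 0 4 (vnil Nat)) (vcons (Vec Nat 1) 1 (vcons Nat 0 8 (vnil Nat)) (vcons (Vec Nat 1) 0 (vcons Nat 0 2 (vnil Nat)) (vnil (Vec Nat 1)))))
normal-order step count: 27
term was already normal: no
first redex: a beta-redex


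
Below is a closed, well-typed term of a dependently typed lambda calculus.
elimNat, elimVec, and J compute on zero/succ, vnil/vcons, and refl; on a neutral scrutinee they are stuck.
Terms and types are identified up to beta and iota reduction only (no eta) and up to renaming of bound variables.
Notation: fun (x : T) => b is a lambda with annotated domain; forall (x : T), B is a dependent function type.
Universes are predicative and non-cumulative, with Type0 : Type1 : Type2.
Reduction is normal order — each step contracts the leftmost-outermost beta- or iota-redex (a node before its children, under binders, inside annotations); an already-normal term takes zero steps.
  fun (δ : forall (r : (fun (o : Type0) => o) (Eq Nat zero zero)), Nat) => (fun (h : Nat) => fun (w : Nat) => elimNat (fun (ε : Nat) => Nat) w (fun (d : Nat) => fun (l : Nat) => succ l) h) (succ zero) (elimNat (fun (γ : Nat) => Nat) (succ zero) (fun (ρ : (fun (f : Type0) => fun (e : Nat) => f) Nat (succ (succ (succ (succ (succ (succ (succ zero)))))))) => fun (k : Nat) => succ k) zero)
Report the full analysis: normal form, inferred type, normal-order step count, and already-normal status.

reduced normal form:
  fun (δ : forall (r : Eq Nat zero zero), Nat) => succ (succ zero)
inferred type:
  forall (δ : forall (r : Eq Nat zero zero), Nat), Nat
reduction steps (normal order): 8
term was already normal: no
first contracted redex: a beta-redex


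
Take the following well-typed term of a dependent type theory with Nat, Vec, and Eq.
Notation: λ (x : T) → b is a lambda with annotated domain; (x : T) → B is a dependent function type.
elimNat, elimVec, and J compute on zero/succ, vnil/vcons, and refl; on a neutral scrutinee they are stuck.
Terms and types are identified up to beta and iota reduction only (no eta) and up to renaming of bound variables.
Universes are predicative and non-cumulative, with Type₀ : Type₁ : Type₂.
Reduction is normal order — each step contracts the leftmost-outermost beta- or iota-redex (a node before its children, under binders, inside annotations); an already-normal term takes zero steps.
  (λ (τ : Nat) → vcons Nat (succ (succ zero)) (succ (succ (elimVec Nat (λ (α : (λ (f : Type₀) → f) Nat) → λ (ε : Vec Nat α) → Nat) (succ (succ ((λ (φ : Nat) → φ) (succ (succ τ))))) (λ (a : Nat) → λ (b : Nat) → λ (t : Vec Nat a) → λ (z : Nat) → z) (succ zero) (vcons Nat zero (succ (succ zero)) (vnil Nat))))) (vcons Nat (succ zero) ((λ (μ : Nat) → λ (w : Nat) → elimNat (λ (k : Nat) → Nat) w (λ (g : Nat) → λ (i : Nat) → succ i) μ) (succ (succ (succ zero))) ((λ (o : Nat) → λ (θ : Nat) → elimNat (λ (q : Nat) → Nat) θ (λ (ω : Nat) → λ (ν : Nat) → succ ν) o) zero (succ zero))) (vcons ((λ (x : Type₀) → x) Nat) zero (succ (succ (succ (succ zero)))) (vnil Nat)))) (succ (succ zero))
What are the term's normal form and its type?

resulting normal form:
  vcons Nat (succ (succ zero)) (succ (succ (succ (succ (succ (succ (succ (succ zero)))))))) (vcons Nat (succ zero) (succ (succ (succ (succ zero)))) (vcons Nat zero (succ (succ (succ (succ zero)))) (vnil Nat)))
inferred type:
  Vec Nat (succ (succ (succ zero)))


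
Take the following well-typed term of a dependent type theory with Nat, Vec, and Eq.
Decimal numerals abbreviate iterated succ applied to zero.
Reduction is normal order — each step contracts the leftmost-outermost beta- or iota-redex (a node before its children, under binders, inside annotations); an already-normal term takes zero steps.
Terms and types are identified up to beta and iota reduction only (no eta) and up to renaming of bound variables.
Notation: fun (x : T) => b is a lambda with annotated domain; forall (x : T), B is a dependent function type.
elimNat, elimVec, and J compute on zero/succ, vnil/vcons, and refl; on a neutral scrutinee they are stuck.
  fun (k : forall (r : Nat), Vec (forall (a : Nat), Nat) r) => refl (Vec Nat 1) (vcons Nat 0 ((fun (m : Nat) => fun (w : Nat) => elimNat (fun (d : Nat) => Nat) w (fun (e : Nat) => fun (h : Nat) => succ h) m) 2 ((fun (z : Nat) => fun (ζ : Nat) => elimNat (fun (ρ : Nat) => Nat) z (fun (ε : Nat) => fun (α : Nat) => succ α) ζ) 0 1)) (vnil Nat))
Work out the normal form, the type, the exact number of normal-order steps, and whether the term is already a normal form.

reduced normal form:
  fun (k : forall (r : Nat), Vec (forall (a : Nat), Nat) r) => refl (Vec Nat 1) (vcons Nat 0 3 (vnil Nat))
inferred type:
  forall (k : forall (r : Nat), Vec (forall (a : Nat), Nat) r), Eq (Vec Nat 1) (vcons Nat 0 3 (vnil Nat)) (vcons Nat 0 3 (vnil Nat))
steps to reach normal form (normal order): 15
already normal: no
first contracted redex: a beta-redex


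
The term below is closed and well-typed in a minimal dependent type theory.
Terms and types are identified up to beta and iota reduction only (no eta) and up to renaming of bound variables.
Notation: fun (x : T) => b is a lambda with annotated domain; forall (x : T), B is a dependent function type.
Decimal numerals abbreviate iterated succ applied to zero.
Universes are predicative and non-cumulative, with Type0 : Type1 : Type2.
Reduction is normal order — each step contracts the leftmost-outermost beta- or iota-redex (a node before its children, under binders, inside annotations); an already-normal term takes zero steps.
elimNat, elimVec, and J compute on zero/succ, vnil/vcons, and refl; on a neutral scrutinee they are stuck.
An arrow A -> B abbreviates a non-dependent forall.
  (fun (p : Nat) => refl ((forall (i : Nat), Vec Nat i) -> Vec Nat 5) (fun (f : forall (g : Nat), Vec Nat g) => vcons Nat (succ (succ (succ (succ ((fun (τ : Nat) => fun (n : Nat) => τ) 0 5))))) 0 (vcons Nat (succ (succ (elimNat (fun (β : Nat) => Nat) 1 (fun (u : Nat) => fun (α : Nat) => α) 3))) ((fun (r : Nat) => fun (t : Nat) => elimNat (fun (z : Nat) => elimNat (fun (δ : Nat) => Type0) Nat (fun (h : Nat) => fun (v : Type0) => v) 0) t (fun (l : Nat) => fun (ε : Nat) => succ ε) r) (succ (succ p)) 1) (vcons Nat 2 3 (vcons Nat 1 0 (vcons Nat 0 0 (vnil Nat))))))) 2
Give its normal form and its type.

normal form:
  refl ((forall (p : Nat), Vec Nat p) -> Vec Nat 5) (fun (i : forall (f : Nat), Vec Nat f) => vcons Nat 4 0 (vcons Nat 3 5 (vcons Nat 2 3 (vcons Nat 1 0 (vcons Nat 0 0 (vnil Nat))))))
the term's type:
  Eq ((forall (p : Nat), Vec Nat p) -> Vec Nat 5) (fun (i : forall (f : Nat), Vec Nat f) => vcons Nat 4 0 (vcons Nat 3 5 (vcons Nat 2 3 (vcons Nat 1 0 (vcons Nat 0 0 (vnil Nat)))))) (fun (g : forall (τ : Nat), Vec Nat τ) => vcons Nat 4 0 (vcons Nat 3 5 (vcons Nat 2 3 (vcons Nat 1 0 (vcons Nat 0 0 (vnil Nat))))))
observation: 28 normal-order steps normalize the term, beginning with a beta-redex.


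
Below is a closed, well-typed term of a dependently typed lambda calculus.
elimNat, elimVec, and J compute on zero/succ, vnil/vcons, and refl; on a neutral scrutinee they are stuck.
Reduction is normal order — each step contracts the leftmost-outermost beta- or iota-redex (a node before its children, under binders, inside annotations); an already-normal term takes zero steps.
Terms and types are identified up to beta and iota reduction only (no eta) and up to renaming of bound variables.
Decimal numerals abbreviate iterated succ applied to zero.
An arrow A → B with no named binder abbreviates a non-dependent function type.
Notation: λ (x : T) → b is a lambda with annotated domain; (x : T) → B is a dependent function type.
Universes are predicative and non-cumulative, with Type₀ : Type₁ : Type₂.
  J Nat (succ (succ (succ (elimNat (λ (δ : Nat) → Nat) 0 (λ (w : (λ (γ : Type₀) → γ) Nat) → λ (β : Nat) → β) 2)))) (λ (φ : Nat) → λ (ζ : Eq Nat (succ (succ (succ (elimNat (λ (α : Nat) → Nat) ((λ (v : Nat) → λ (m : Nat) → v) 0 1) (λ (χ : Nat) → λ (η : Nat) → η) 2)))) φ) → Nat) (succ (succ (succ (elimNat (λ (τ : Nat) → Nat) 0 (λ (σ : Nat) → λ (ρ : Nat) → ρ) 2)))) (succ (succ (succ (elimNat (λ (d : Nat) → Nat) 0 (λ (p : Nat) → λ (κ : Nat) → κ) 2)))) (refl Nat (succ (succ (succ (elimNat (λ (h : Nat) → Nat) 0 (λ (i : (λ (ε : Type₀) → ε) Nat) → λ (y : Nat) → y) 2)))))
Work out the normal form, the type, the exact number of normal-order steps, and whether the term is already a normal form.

reduced normal form:
  3
inferred type:
  Nat
reduction steps (normal order): 8
term was already normal: no
first redex: a J iota-redex


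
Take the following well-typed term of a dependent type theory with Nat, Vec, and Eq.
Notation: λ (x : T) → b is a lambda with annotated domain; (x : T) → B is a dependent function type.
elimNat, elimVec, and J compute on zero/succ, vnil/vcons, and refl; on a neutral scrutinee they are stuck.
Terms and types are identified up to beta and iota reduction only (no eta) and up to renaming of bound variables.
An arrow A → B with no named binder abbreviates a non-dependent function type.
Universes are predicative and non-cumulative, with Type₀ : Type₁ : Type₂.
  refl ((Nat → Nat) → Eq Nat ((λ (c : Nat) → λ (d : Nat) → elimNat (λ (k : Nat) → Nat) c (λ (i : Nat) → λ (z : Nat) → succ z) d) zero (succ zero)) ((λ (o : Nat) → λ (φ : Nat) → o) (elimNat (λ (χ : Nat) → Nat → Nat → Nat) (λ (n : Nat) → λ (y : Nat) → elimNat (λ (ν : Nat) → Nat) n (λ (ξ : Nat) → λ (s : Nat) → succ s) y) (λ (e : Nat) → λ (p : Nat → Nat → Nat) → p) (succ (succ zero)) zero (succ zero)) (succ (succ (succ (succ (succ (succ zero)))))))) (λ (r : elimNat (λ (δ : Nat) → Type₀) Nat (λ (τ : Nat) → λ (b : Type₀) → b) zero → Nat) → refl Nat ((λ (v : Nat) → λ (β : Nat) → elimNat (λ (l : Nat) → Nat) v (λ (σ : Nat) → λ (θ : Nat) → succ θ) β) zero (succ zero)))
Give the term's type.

type:
  Eq ((Nat → Nat) → Eq Nat (succ zero) (succ zero)) (λ (c : Nat → Nat) → refl Nat (succ zero)) (λ (d : Nat → Nat) → refl Nat (succ zero))


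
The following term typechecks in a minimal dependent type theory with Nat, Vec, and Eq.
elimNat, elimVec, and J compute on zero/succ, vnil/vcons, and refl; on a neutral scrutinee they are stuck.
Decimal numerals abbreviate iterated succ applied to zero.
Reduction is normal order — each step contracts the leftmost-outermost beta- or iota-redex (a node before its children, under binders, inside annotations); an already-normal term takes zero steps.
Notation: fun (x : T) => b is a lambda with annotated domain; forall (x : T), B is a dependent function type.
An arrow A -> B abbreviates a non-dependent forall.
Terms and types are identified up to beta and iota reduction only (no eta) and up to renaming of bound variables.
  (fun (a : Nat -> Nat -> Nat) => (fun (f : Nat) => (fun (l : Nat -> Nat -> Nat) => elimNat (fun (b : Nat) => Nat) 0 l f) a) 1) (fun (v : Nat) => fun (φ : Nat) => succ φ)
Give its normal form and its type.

resulting normal form:
  1
the term's type:
  Nat


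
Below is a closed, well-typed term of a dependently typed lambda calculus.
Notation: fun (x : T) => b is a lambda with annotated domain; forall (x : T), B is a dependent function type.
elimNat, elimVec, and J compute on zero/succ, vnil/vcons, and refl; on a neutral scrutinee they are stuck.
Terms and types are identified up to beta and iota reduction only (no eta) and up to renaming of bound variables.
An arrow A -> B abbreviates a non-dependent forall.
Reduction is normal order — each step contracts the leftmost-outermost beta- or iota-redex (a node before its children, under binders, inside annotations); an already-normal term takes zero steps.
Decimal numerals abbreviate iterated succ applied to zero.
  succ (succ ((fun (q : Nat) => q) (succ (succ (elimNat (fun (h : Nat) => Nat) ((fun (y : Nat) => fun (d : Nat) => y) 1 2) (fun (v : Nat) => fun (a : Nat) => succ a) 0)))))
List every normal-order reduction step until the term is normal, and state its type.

normal-order reduction sequence:
  succ (succ ((fun (q : Nat) => q) (succ (succ (elimNat (fun (h : Nat) => Nat) ((fun (y : Nat) => fun (d : Nat) => y) 1 2) (fun (v : Nat) => fun (a : Nat) => succ a) 0)))))
  ~> succ (succ (succ (succ (elimNat (fun (q : Nat) => Nat) ((fun (h : Nat) => fun (y : Nat) => h) 1 2) (fun (d : Nat) => fun (v : Nat) => succ v) 0))))
  ~> succ (succ (succ (succ ((fun (q : Nat) => fun (h : Nat) => q) 1 2))))
  ~> succ (succ (succ (succ ((fun (q : Nat) => 1) 2))))
  ~> 5
inferred type:
  Nat


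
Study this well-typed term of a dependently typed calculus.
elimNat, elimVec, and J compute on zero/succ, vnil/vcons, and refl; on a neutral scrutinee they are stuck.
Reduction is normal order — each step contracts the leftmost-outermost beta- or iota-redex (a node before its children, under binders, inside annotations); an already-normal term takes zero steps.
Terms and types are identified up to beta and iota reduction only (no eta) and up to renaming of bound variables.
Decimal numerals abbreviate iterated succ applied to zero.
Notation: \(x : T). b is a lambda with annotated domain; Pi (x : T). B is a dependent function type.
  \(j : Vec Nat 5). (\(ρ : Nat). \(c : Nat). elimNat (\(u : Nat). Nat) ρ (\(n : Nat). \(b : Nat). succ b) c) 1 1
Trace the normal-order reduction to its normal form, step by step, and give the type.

reduction (normal order):
  \(j : Vec Nat 5). (\(ρ : Nat). \(c : Nat). elimNat (\(u : Nat). Nat) ρ (\(n : Nat). \(b : Nat). succ b) c) 1 1
  ~> \(j : Vec Nat 5). (\(ρ : Nat). elimNat (\(c : Nat). Nat) 1 (\(u : Nat). \(n : Nat). succ n) ρ) 1
  ~> \(j : Vec Nat 5). elimNat (\(ρ : Nat). Nat) 1 (\(c : Nat). \(u : Nat). succ u) 1
  ~> \(j : Vec Nat 5). (\(ρ : Nat). \(c : Nat). succ c) 0 (elimNat (\(u : Nat). Nat) 1 (\(n : Nat). \(b : Nat). succ b) 0)
  ~> \(j : Vec Nat 5). (\(ρ : Nat). succ ρ) (elimNat (\(c : Nat). Nat) 1 (\(u : Nat). \(n : Nat). succ n) 0)
  ~> \(j : Vec Nat 5). succ (elimNat (\(ρ : Nat). Nat) 1 (\(c : Nat). \(u : Nat). succ u) 0)
  ~> \(j : Vec Nat 5). 2
inferred type:
  Pi (j : Vec Nat 5). Nat
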